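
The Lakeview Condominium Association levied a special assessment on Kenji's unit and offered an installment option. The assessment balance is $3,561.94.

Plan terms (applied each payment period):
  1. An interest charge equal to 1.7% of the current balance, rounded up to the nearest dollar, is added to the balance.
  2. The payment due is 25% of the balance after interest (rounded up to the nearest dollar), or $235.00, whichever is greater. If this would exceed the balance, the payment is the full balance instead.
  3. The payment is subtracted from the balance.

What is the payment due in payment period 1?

Payment period 1: opening $3,561.94; interest $61.00 → $3,622.94; payment $906.00; balance $2,716.94

$906.00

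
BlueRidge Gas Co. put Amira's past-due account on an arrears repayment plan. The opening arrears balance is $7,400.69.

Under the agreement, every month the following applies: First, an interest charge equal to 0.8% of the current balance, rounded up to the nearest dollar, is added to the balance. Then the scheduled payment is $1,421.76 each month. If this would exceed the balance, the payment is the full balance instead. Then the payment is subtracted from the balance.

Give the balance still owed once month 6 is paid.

$0.00

Month 1: $7,400.69 +$60.00 interest = $7,460.69; pay $1,421.76 → $6,038.93
Month 2: $6,038.93 +$49.00 interest = $6,087.93; pay $1,421.76 → $4,666.17
Month 3: $4,666.17 +$38.00 interest = $4,704.17; pay $1,421.76 → $3,282.41
Month 4: $3,282.41 +$27.00 interest = $3,309.41; pay $1,421.76 → $1,887.65
Month 5: $1,887.65 +$16.00 interest = $1,903.65; pay $1,421.76 → $481.89
Month 6: $481.89 +$4.00 interest = $485.89; pay $485.89 → $0.00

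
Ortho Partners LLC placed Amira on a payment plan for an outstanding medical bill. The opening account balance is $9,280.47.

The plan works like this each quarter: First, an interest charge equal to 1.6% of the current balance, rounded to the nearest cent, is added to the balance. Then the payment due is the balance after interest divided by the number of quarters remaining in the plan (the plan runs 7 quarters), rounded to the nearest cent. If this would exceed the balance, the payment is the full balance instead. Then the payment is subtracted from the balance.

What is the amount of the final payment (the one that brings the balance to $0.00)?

$1,481.59

Quarter 1: $9,280.47 +$148.49 interest = $9,428.96; pay $1,346.99 → $8,081.97
Quarter 2: $8,081.97 +$129.31 interest = $8,211.28; pay $1,368.55 → $6,842.73
Quarter 3: $6,842.73 +$109.48 interest = $6,952.21; pay $1,390.44 → $5,561.77
Quarter 4: $5,561.77 +$88.99 interest = $5,650.76; pay $1,412.69 → $4,238.07
Quarter 5: $4,238.07 +$67.81 interest = $4,305.88; pay $1,435.29 → $2,870.59
Quarter 6: $2,870.59 +$45.93 interest = $2,916.52; pay $1,458.26 → $1,458.26
Quarter 7: $1,458.26 +$23.33 interest = $1,481.59; pay $1,481.59 → $0.00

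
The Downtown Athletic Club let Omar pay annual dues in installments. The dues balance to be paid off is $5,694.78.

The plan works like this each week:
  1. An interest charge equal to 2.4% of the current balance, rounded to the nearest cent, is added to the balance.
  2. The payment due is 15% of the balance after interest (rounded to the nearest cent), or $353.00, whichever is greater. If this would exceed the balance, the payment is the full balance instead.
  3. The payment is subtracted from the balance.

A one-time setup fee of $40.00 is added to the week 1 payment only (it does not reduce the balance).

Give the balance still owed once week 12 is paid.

$574.88

Week 1: opening $5,694.78; interest $136.67 → $5,831.45; payment $874.72 (+ $40.00 fee); balance $4,956.73
Week 2: opening $4,956.73; interest $118.96 → $5,075.69; payment $761.35; balance $4,314.34
Week 3: opening $4,314.34; interest $103.54 → $4,417.88; payment $662.68; balance $3,755.20
Week 4: opening $3,755.20; interest $90.12 → $3,845.32; payment $576.80; balance $3,268.52
Week 5: opening $3,268.52; interest $78.44 → $3,346.96; payment $502.04; balance $2,844.92
Week 6: opening $2,844.92; interest $68.28 → $2,913.20; payment $436.98; balance $2,476.22
Week 7: opening $2,476.22; interest $59.43 → $2,535.65; payment $380.35; balance $2,155.30
Week 8: opening $2,155.30; interest $51.73 → $2,207.03; payment $353.00; balance $1,854.03
Week 9: opening $1,854.03; interest $44.50 → $1,898.53; payment $353.00; balance $1,545.53
Week 10: opening $1,545.53; interest $37.09 → $1,582.62; payment $353.00; balance $1,229.62
Week 11: opening $1,229.62; interest $29.51 → $1,259.13; payment $353.00; balance $906.13
Week 12: opening $906.13; interest $21.75 → $927.88; payment $353.00; balance $574.88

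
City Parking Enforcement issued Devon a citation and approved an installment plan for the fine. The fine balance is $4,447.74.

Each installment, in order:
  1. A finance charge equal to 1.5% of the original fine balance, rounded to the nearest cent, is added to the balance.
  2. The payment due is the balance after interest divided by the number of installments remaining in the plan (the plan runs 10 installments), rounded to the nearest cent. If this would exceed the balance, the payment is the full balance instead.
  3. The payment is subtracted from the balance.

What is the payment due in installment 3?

Installment 1: $4,447.74 +$66.72 interest = $4,514.46; pay $451.45 → $4,063.01
Installment 2: $4,063.01 +$66.72 interest = $4,129.73; pay $458.86 → $3,670.87
Installment 3: $3,670.87 +$66.72 interest = $3,737.59; pay $467.20 → $3,270.39

$467.20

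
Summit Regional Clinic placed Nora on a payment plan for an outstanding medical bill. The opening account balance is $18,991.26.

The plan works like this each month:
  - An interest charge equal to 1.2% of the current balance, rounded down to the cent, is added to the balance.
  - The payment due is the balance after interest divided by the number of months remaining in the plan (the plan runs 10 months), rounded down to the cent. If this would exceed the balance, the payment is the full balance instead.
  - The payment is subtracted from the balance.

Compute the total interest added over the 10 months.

$1,299.60

# | Opening | Interest | Payment | End bal
1 | $18,991.26 | $227.89 | $1,921.91 | $17,297.24
2 | $17,297.24 | $207.56 | $1,944.97 | $15,559.83
3 | $15,559.83 | $186.71 | $1,968.31 | $13,778.23
4 | $13,778.23 | $165.33 | $1,991.93 | $11,951.63
5 | $11,951.63 | $143.41 | $2,015.84 | $10,079.20
6 | $10,079.20 | $120.95 | $2,040.03 | $8,160.12
7 | $8,160.12 | $97.92 | $2,064.51 | $6,193.53
8 | $6,193.53 | $74.32 | $2,089.28 | $4,178.57
9 | $4,178.57 | $50.14 | $2,114.35 | $2,114.36
10 | $2,114.36 | $25.37 | $2,139.73 | $0.00
Total interest: $227.89 + $207.56 + $186.71 + $165.33 + $143.41 + $120.95 + $97.92 + $74.32 + $50.14 + $25.37 = $1,299.60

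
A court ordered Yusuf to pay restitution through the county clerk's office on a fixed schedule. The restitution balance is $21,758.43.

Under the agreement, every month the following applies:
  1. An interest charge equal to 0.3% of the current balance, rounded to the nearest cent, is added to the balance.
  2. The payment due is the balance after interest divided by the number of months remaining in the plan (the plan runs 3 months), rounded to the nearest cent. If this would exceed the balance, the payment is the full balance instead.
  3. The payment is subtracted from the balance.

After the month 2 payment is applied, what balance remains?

$7,296.39

Month 1: opening $21,758.43; interest $65.28 → $21,823.71; payment $7,274.57; balance $14,549.14
Month 2: opening $14,549.14; interest $43.65 → $14,592.79; payment $7,296.40; balance $7,296.39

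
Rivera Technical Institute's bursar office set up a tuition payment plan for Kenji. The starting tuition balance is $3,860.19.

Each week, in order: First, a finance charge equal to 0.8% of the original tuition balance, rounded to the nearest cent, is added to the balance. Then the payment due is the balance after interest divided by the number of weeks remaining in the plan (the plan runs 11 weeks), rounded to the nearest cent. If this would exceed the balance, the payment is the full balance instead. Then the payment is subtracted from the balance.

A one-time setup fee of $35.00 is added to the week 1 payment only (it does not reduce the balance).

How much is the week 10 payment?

$413.30

# | Opening | Interest | Payment | Fee | End bal
1 | $3,860.19 | $30.88 | $353.73 | $35.00 | $3,537.34
2 | $3,537.34 | $30.88 | $356.82 | — | $3,211.40
3 | $3,211.40 | $30.88 | $360.25 | — | $2,882.03
4 | $2,882.03 | $30.88 | $364.11 | — | $2,548.80
5 | $2,548.80 | $30.88 | $368.53 | — | $2,211.15
6 | $2,211.15 | $30.88 | $373.67 | — | $1,868.36
7 | $1,868.36 | $30.88 | $379.85 | — | $1,519.39
8 | $1,519.39 | $30.88 | $387.57 | — | $1,162.70
9 | $1,162.70 | $30.88 | $397.86 | — | $795.72
10 | $795.72 | $30.88 | $413.30 | — | $413.30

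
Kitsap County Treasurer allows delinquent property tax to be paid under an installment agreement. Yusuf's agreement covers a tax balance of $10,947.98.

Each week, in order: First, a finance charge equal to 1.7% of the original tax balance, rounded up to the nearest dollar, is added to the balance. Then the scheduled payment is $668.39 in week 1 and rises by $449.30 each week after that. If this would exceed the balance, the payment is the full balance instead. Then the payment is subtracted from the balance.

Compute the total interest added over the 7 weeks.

$1,309.00

Week 1: $10,947.98 +$187.00 interest = $11,134.98; pay $668.39 → $10,466.59
Week 2: $10,466.59 +$187.00 interest = $10,653.59; pay $1,117.69 → $9,535.90
Week 3: $9,535.90 +$187.00 interest = $9,722.90; pay $1,566.99 → $8,155.91
Week 4: $8,155.91 +$187.00 interest = $8,342.91; pay $2,016.29 → $6,326.62
Week 5: $6,326.62 +$187.00 interest = $6,513.62; pay $2,465.59 → $4,048.03
Week 6: $4,048.03 +$187.00 interest = $4,235.03; pay $2,914.89 → $1,320.14
Week 7: $1,320.14 +$187.00 interest = $1,507.14; pay $1,507.14 → $0.00
Total interest: $187.00 + $187.00 + $187.00 + $187.00 + $187.00 + $187.00 + $187.00 = $1,309.00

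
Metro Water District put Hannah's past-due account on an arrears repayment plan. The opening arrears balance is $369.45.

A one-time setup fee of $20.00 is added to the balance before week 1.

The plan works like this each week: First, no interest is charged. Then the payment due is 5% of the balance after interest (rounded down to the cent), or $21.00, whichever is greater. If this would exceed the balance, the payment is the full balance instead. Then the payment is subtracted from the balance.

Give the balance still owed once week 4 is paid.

Week 1: $389.45 − $21.00 → $368.45
Week 2: $368.45 − $21.00 → $347.45
Week 3: $347.45 − $21.00 → $326.45
Week 4: $326.45 − $21.00 → $305.45

$305.45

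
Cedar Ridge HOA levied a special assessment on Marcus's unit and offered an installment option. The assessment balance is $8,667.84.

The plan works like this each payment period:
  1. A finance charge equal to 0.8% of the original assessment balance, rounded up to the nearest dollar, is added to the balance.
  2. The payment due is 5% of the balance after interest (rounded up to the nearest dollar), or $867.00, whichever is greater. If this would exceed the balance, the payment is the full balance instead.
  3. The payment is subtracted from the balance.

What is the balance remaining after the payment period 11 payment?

$0.00

Payment period 1: opening $8,667.84; interest $70.00 → $8,737.84; payment $867.00; balance $7,870.84
Payment period 2: opening $7,870.84; interest $70.00 → $7,940.84; payment $867.00; balance $7,073.84
Payment period 3: opening $7,073.84; interest $70.00 → $7,143.84; payment $867.00; balance $6,276.84
Payment period 4: opening $6,276.84; interest $70.00 → $6,346.84; payment $867.00; balance $5,479.84
Payment period 5: opening $5,479.84; interest $70.00 → $5,549.84; payment $867.00; balance $4,682.84
Payment period 6: opening $4,682.84; interest $70.00 → $4,752.84; payment $867.00; balance $3,885.84
Payment period 7: opening $3,885.84; interest $70.00 → $3,955.84; payment $867.00; balance $3,088.84
Payment period 8: opening $3,088.84; interest $70.00 → $3,158.84; payment $867.00; balance $2,291.84
Payment period 9: opening $2,291.84; interest $70.00 → $2,361.84; payment $867.00; balance $1,494.84
Payment period 10: opening $1,494.84; interest $70.00 → $1,564.84; payment $867.00; balance $697.84
Payment period 11: opening $697.84; interest $70.00 → $767.84; payment $767.84; balance $0.00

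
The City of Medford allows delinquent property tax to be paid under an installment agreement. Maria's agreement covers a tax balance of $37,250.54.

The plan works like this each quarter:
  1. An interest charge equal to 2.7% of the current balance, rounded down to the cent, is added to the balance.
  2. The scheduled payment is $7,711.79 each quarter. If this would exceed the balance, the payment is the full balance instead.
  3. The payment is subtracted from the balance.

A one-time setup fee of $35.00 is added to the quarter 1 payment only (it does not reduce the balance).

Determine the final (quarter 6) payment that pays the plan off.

$1,910.43

Quarter 1: opening $37,250.54; interest $1,005.76 → $38,256.30; payment $7,711.79 (+ $35.00 fee); balance $30,544.51
Quarter 2: opening $30,544.51; interest $824.70 → $31,369.21; payment $7,711.79; balance $23,657.42
Quarter 3: opening $23,657.42; interest $638.75 → $24,296.17; payment $7,711.79; balance $16,584.38
Quarter 4: opening $16,584.38; interest $447.77 → $17,032.15; payment $7,711.79; balance $9,320.36
Quarter 5: opening $9,320.36; interest $251.64 → $9,572.00; payment $7,711.79; balance $1,860.21
Quarter 6: opening $1,860.21; interest $50.22 → $1,910.43; payment $1,910.43; balance $0.00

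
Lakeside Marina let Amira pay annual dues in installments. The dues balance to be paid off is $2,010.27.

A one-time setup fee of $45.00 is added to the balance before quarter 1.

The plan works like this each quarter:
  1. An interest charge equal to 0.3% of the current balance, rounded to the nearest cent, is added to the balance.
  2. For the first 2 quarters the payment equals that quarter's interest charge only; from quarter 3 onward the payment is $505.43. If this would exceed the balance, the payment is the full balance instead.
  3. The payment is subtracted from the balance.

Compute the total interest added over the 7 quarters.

# | Opening | Interest | Payment | End bal
1 | $2,055.27 | $6.17 | $6.17 | $2,055.27
2 | $2,055.27 | $6.17 | $6.17 | $2,055.27
3 | $2,055.27 | $6.17 | $505.43 | $1,556.01
4 | $1,556.01 | $4.67 | $505.43 | $1,055.25
5 | $1,055.25 | $3.17 | $505.43 | $552.99
6 | $552.99 | $1.66 | $505.43 | $49.22
7 | $49.22 | $0.15 | $49.37 | $0.00
Total interest: $6.17 + $6.17 + $6.17 + $4.67 + $3.17 + $1.66 + $0.15 = $28.16

$28.16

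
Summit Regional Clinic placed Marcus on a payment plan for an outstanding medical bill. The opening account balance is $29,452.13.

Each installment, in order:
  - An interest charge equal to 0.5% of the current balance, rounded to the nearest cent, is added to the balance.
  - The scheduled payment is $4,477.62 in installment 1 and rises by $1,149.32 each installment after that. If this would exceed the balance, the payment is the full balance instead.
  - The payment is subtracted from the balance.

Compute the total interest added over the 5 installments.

Installment 1: $29,452.13 +$147.26 interest = $29,599.39; pay $4,477.62 → $25,121.77
Installment 2: $25,121.77 +$125.61 interest = $25,247.38; pay $5,626.94 → $19,620.44
Installment 3: $19,620.44 +$98.10 interest = $19,718.54; pay $6,776.26 → $12,942.28
Installment 4: $12,942.28 +$64.71 interest = $13,006.99; pay $7,925.58 → $5,081.41
Installment 5: $5,081.41 +$25.41 interest = $5,106.82; pay $5,106.82 → $0.00
Total interest: $147.26 + $125.61 + $98.10 + $64.71 + $25.41 = $461.09

$461.09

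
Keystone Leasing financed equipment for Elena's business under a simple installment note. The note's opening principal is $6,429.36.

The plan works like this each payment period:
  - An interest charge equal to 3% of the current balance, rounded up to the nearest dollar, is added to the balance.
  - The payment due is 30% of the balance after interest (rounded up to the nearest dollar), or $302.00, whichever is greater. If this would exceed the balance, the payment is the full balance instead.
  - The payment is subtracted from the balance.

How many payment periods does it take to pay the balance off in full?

# | Opening | Interest | Payment | End bal
1 | $6,429.36 | $193.00 | $1,987.00 | $4,635.36
2 | $4,635.36 | $140.00 | $1,433.00 | $3,342.36
3 | $3,342.36 | $101.00 | $1,034.00 | $2,409.36
4 | $2,409.36 | $73.00 | $745.00 | $1,737.36
5 | $1,737.36 | $53.00 | $538.00 | $1,252.36
6 | $1,252.36 | $38.00 | $388.00 | $902.36
7 | $902.36 | $28.00 | $302.00 | $628.36
8 | $628.36 | $19.00 | $302.00 | $345.36
9 | $345.36 | $11.00 | $302.00 | $54.36
10 | $54.36 | $2.00 | $56.36 | $0.00
Balance reaches $0.00 in payment period 10.

10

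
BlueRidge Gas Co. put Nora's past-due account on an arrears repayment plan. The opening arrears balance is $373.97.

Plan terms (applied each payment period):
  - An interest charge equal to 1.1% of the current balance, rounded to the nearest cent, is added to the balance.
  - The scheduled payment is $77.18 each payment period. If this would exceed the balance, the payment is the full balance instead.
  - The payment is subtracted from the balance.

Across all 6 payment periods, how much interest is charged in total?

$12.46

Payment period 1: opening $373.97; interest $4.11 → $378.08; payment $77.18; balance $300.90
Payment period 2: opening $300.90; interest $3.31 → $304.21; payment $77.18; balance $227.03
Payment period 3: opening $227.03; interest $2.50 → $229.53; payment $77.18; balance $152.35
Payment period 4: opening $152.35; interest $1.68 → $154.03; payment $77.18; balance $76.85
Payment period 5: opening $76.85; interest $0.85 → $77.70; payment $77.18; balance $0.52
Payment period 6: opening $0.52; interest $0.01 → $0.53; payment $0.53; balance $0.00
Total interest: $4.11 + $3.31 + $2.50 + $1.68 + $0.85 + $0.01 = $12.46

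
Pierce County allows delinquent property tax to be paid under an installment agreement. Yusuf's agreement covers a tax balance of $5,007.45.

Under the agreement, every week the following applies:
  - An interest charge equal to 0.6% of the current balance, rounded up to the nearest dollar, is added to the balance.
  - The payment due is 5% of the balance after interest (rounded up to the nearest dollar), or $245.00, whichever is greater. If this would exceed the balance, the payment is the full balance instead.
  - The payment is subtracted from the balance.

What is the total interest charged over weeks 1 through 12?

# | Opening | Interest | Payment | End bal
1 | $5,007.45 | $31.00 | $252.00 | $4,786.45
2 | $4,786.45 | $29.00 | $245.00 | $4,570.45
3 | $4,570.45 | $28.00 | $245.00 | $4,353.45
4 | $4,353.45 | $27.00 | $245.00 | $4,135.45
5 | $4,135.45 | $25.00 | $245.00 | $3,915.45
6 | $3,915.45 | $24.00 | $245.00 | $3,694.45
7 | $3,694.45 | $23.00 | $245.00 | $3,472.45
8 | $3,472.45 | $21.00 | $245.00 | $3,248.45
9 | $3,248.45 | $20.00 | $245.00 | $3,023.45
10 | $3,023.45 | $19.00 | $245.00 | $2,797.45
11 | $2,797.45 | $17.00 | $245.00 | $2,569.45
12 | $2,569.45 | $16.00 | $245.00 | $2,340.45
Total interest: $31.00 + $29.00 + $28.00 + $27.00 + $25.00 + $24.00 + $23.00 + $21.00 + $20.00 + $19.00 + $17.00 + $16.00 = $280.00

$280.00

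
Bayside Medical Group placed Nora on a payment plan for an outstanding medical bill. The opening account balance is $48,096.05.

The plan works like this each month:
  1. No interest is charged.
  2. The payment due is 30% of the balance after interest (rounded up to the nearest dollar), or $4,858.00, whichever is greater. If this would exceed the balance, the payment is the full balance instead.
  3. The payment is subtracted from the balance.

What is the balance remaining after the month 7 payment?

$0.00

# | Opening | Payment | End bal
1 | $48,096.05 | $14,429.00 | $33,667.05
2 | $33,667.05 | $10,101.00 | $23,566.05
3 | $23,566.05 | $7,070.00 | $16,496.05
4 | $16,496.05 | $4,949.00 | $11,547.05
5 | $11,547.05 | $4,858.00 | $6,689.05
6 | $6,689.05 | $4,858.00 | $1,831.05
7 | $1,831.05 | $1,831.05 | $0.00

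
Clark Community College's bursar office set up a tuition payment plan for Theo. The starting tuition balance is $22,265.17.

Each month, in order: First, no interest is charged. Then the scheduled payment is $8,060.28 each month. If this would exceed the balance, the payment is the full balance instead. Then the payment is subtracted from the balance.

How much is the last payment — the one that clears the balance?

$6,144.61

Month 1: $22,265.17 − $8,060.28 → $14,204.89
Month 2: $14,204.89 − $8,060.28 → $6,144.61
Month 3: $6,144.61 − $6,144.61 → $0.00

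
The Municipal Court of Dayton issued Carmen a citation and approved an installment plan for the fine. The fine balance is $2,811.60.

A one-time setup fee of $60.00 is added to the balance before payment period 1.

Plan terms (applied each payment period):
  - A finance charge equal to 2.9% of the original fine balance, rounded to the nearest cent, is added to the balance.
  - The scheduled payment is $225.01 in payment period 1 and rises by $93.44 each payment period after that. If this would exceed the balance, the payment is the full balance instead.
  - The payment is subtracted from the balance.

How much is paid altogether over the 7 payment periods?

$3,442.38

Payment period 1: opening $2,871.60; interest $81.54 → $2,953.14; payment $225.01; balance $2,728.13
Payment period 2: opening $2,728.13; interest $81.54 → $2,809.67; payment $318.45; balance $2,491.22
Payment period 3: opening $2,491.22; interest $81.54 → $2,572.76; payment $411.89; balance $2,160.87
Payment period 4: opening $2,160.87; interest $81.54 → $2,242.41; payment $505.33; balance $1,737.08
Payment period 5: opening $1,737.08; interest $81.54 → $1,818.62; payment $598.77; balance $1,219.85
Payment period 6: opening $1,219.85; interest $81.54 → $1,301.39; payment $692.21; balance $609.18
Payment period 7: opening $609.18; interest $81.54 → $690.72; payment $690.72; balance $0.00
Total paid: $3,442.38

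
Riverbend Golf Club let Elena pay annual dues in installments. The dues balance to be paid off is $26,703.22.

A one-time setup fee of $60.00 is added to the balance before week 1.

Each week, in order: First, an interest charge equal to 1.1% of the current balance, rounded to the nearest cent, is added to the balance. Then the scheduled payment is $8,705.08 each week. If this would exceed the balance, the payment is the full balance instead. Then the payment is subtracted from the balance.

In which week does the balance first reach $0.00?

4

# | Opening | Interest | Payment | End bal
1 | $26,763.22 | $294.40 | $8,705.08 | $18,352.54
2 | $18,352.54 | $201.88 | $8,705.08 | $9,849.34
3 | $9,849.34 | $108.34 | $8,705.08 | $1,252.60
4 | $1,252.60 | $13.78 | $1,266.38 | $0.00
Balance reaches $0.00 in week 4.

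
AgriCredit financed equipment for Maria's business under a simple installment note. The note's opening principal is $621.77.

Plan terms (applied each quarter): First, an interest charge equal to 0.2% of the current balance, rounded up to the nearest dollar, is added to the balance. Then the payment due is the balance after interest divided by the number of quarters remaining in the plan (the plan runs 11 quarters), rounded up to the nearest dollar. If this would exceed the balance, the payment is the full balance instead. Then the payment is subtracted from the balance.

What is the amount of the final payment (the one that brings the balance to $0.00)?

# | Opening | Interest | Payment | End bal
1 | $621.77 | $2.00 | $57.00 | $566.77
2 | $566.77 | $2.00 | $57.00 | $511.77
3 | $511.77 | $2.00 | $58.00 | $455.77
4 | $455.77 | $1.00 | $58.00 | $398.77
5 | $398.77 | $1.00 | $58.00 | $341.77
6 | $341.77 | $1.00 | $58.00 | $284.77
7 | $284.77 | $1.00 | $58.00 | $227.77
8 | $227.77 | $1.00 | $58.00 | $170.77
9 | $170.77 | $1.00 | $58.00 | $113.77
10 | $113.77 | $1.00 | $58.00 | $56.77
11 | $56.77 | $1.00 | $57.77 | $0.00

$57.77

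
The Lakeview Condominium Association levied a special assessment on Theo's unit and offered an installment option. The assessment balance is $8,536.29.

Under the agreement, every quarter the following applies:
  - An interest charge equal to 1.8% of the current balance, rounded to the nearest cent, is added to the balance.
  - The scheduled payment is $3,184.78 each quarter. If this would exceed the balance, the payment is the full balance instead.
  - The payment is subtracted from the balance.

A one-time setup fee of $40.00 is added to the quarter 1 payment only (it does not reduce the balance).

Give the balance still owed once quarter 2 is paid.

Quarter 1: opening $8,536.29; interest $153.65 → $8,689.94; payment $3,184.78 (+ $40.00 fee); balance $5,505.16
Quarter 2: opening $5,505.16; interest $99.09 → $5,604.25; payment $3,184.78; balance $2,419.47

$2,419.47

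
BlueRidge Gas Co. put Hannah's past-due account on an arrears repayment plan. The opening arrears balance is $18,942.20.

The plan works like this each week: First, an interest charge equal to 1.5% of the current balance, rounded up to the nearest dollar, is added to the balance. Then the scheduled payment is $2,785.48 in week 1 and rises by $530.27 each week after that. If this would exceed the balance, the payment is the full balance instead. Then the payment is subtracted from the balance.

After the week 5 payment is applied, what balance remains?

$674.10

# | Opening | Interest | Payment | End bal
1 | $18,942.20 | $285.00 | $2,785.48 | $16,441.72
2 | $16,441.72 | $247.00 | $3,315.75 | $13,372.97
3 | $13,372.97 | $201.00 | $3,846.02 | $9,727.95
4 | $9,727.95 | $146.00 | $4,376.29 | $5,497.66
5 | $5,497.66 | $83.00 | $4,906.56 | $674.10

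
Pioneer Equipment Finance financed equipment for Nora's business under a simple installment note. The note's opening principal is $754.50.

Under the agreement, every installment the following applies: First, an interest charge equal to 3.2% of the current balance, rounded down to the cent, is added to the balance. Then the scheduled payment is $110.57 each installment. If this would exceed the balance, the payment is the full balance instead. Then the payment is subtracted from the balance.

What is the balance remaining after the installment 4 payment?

$391.82

Installment 1: opening $754.50; interest $24.14 → $778.64; payment $110.57; balance $668.07
Installment 2: opening $668.07; interest $21.37 → $689.44; payment $110.57; balance $578.87
Installment 3: opening $578.87; interest $18.52 → $597.39; payment $110.57; balance $486.82
Installment 4: opening $486.82; interest $15.57 → $502.39; payment $110.57; balance $391.82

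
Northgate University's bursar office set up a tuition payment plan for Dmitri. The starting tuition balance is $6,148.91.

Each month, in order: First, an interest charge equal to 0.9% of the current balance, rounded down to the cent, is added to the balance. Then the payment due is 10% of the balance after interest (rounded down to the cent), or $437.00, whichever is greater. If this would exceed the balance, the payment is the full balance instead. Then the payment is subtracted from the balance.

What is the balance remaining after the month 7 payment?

$2,972.58

Month 1: opening $6,148.91; interest $55.34 → $6,204.25; payment $620.42; balance $5,583.83
Month 2: opening $5,583.83; interest $50.25 → $5,634.08; payment $563.40; balance $5,070.68
Month 3: opening $5,070.68; interest $45.63 → $5,116.31; payment $511.63; balance $4,604.68
Month 4: opening $4,604.68; interest $41.44 → $4,646.12; payment $464.61; balance $4,181.51
Month 5: opening $4,181.51; interest $37.63 → $4,219.14; payment $437.00; balance $3,782.14
Month 6: opening $3,782.14; interest $34.03 → $3,816.17; payment $437.00; balance $3,379.17
Month 7: opening $3,379.17; interest $30.41 → $3,409.58; payment $437.00; balance $2,972.58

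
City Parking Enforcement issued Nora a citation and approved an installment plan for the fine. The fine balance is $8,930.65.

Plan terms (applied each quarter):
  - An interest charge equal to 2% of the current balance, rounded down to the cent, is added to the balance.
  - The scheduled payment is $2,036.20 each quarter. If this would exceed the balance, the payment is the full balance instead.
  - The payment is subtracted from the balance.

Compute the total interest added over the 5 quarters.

Quarter 1: opening $8,930.65; interest $178.61 → $9,109.26; payment $2,036.20; balance $7,073.06
Quarter 2: opening $7,073.06; interest $141.46 → $7,214.52; payment $2,036.20; balance $5,178.32
Quarter 3: opening $5,178.32; interest $103.56 → $5,281.88; payment $2,036.20; balance $3,245.68
Quarter 4: opening $3,245.68; interest $64.91 → $3,310.59; payment $2,036.20; balance $1,274.39
Quarter 5: opening $1,274.39; interest $25.48 → $1,299.87; payment $1,299.87; balance $0.00
Total interest: $178.61 + $141.46 + $103.56 + $64.91 + $25.48 = $514.02

$514.02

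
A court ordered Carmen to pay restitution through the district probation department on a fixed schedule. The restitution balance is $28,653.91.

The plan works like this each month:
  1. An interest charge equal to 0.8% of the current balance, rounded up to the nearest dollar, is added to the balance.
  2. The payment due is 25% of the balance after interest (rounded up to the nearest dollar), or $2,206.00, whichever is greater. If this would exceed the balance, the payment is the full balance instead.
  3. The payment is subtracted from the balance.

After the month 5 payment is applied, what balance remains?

$7,075.91

# | Opening | Interest | Payment | End bal
1 | $28,653.91 | $230.00 | $7,221.00 | $21,662.91
2 | $21,662.91 | $174.00 | $5,460.00 | $16,376.91
3 | $16,376.91 | $132.00 | $4,128.00 | $12,380.91
4 | $12,380.91 | $100.00 | $3,121.00 | $9,359.91
5 | $9,359.91 | $75.00 | $2,359.00 | $7,075.91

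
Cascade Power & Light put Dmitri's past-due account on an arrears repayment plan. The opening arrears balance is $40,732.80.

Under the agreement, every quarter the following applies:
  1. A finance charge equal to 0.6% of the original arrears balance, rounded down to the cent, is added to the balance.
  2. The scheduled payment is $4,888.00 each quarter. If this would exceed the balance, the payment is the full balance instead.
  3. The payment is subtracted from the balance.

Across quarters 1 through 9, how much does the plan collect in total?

$42,932.31

Quarter 1: opening $40,732.80; interest $244.39 → $40,977.19; payment $4,888.00; balance $36,089.19
Quarter 2: opening $36,089.19; interest $244.39 → $36,333.58; payment $4,888.00; balance $31,445.58
Quarter 3: opening $31,445.58; interest $244.39 → $31,689.97; payment $4,888.00; balance $26,801.97
Quarter 4: opening $26,801.97; interest $244.39 → $27,046.36; payment $4,888.00; balance $22,158.36
Quarter 5: opening $22,158.36; interest $244.39 → $22,402.75; payment $4,888.00; balance $17,514.75
Quarter 6: opening $17,514.75; interest $244.39 → $17,759.14; payment $4,888.00; balance $12,871.14
Quarter 7: opening $12,871.14; interest $244.39 → $13,115.53; payment $4,888.00; balance $8,227.53
Quarter 8: opening $8,227.53; interest $244.39 → $8,471.92; payment $4,888.00; balance $3,583.92
Quarter 9: opening $3,583.92; interest $244.39 → $3,828.31; payment $3,828.31; balance $0.00
Total paid: $42,932.31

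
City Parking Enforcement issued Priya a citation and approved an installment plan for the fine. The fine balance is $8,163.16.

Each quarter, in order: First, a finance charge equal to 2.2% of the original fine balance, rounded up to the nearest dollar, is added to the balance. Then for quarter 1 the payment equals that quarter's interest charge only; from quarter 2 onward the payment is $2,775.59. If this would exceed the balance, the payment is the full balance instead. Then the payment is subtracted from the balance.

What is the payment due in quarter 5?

Quarter 1: opening $8,163.16; interest $180.00 → $8,343.16; payment $180.00; balance $8,163.16
Quarter 2: opening $8,163.16; interest $180.00 → $8,343.16; payment $2,775.59; balance $5,567.57
Quarter 3: opening $5,567.57; interest $180.00 → $5,747.57; payment $2,775.59; balance $2,971.98
Quarter 4: opening $2,971.98; interest $180.00 → $3,151.98; payment $2,775.59; balance $376.39
Quarter 5: opening $376.39; interest $180.00 → $556.39; payment $556.39; balance $0.00

$556.39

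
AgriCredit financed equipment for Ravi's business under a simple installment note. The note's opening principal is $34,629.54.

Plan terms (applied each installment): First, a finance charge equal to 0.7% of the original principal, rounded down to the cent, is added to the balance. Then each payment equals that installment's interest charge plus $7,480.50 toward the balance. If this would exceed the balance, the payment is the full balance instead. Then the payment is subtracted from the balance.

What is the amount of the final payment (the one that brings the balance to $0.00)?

Installment 1: $34,629.54 +$242.40 interest = $34,871.94; pay $7,722.90 → $27,149.04
Installment 2: $27,149.04 +$242.40 interest = $27,391.44; pay $7,722.90 → $19,668.54
Installment 3: $19,668.54 +$242.40 interest = $19,910.94; pay $7,722.90 → $12,188.04
Installment 4: $12,188.04 +$242.40 interest = $12,430.44; pay $7,722.90 → $4,707.54
Installment 5: $4,707.54 +$242.40 interest = $4,949.94; pay $4,949.94 → $0.00

$4,949.94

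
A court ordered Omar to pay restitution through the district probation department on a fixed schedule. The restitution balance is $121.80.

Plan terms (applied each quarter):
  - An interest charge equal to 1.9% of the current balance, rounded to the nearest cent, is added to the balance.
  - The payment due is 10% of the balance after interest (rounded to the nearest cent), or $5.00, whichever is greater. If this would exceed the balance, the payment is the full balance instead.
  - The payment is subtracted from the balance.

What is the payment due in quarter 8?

# | Opening | Interest | Payment | End bal
1 | $121.80 | $2.31 | $12.41 | $111.70
2 | $111.70 | $2.12 | $11.38 | $102.44
3 | $102.44 | $1.95 | $10.44 | $93.95
4 | $93.95 | $1.79 | $9.57 | $86.17
5 | $86.17 | $1.64 | $8.78 | $79.03
6 | $79.03 | $1.50 | $8.05 | $72.48
7 | $72.48 | $1.38 | $7.39 | $66.47
8 | $66.47 | $1.26 | $6.77 | $60.96

$6.77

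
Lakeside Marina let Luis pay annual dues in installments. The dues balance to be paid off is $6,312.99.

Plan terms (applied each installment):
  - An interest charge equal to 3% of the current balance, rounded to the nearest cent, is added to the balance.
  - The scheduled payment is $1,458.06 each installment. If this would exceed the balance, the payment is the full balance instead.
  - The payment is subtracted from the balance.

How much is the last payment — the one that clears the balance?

$1,035.51

Installment 1: $6,312.99 +$189.39 interest = $6,502.38; pay $1,458.06 → $5,044.32
Installment 2: $5,044.32 +$151.33 interest = $5,195.65; pay $1,458.06 → $3,737.59
Installment 3: $3,737.59 +$112.13 interest = $3,849.72; pay $1,458.06 → $2,391.66
Installment 4: $2,391.66 +$71.75 interest = $2,463.41; pay $1,458.06 → $1,005.35
Installment 5: $1,005.35 +$30.16 interest = $1,035.51; pay $1,035.51 → $0.00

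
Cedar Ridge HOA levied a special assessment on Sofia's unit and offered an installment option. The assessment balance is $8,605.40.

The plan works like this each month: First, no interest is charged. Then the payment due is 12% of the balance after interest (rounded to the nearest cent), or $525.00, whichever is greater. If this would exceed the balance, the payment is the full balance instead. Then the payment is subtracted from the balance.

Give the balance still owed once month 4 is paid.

Month 1: opening $8,605.40; payment $1,032.65; balance $7,572.75
Month 2: opening $7,572.75; payment $908.73; balance $6,664.02
Month 3: opening $6,664.02; payment $799.68; balance $5,864.34
Month 4: opening $5,864.34; payment $703.72; balance $5,160.62

$5,160.62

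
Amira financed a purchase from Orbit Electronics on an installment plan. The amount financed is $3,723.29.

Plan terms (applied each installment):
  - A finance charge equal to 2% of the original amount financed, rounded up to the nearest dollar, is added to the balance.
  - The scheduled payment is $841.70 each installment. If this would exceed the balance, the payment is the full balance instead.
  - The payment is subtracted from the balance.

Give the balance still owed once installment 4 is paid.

$656.49

Installment 1: $3,723.29 +$75.00 interest = $3,798.29; pay $841.70 → $2,956.59
Installment 2: $2,956.59 +$75.00 interest = $3,031.59; pay $841.70 → $2,189.89
Installment 3: $2,189.89 +$75.00 interest = $2,264.89; pay $841.70 → $1,423.19
Installment 4: $1,423.19 +$75.00 interest = $1,498.19; pay $841.70 → $656.49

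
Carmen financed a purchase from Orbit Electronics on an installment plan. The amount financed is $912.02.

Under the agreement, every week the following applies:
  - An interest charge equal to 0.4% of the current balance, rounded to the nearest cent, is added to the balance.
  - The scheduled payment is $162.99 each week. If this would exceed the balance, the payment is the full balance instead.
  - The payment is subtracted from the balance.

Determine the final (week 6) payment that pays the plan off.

$109.35

# | Opening | Interest | Payment | End bal
1 | $912.02 | $3.65 | $162.99 | $752.68
2 | $752.68 | $3.01 | $162.99 | $592.70
3 | $592.70 | $2.37 | $162.99 | $432.08
4 | $432.08 | $1.73 | $162.99 | $270.82
5 | $270.82 | $1.08 | $162.99 | $108.91
6 | $108.91 | $0.44 | $109.35 | $0.00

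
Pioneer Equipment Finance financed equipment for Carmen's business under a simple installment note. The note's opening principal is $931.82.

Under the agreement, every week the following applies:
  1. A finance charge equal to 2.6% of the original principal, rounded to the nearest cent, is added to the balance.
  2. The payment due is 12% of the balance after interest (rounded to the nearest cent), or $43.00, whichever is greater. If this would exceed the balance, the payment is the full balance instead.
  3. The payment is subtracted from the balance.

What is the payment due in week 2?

$103.87

# | Opening | Interest | Payment | End bal
1 | $931.82 | $24.23 | $114.73 | $841.32
2 | $841.32 | $24.23 | $103.87 | $761.68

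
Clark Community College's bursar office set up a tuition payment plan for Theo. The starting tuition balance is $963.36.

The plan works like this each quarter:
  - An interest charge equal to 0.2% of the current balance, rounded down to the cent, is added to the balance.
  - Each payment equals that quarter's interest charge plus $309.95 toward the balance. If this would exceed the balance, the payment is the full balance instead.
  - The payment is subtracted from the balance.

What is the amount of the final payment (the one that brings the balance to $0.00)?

# | Opening | Interest | Payment | End bal
1 | $963.36 | $1.92 | $311.87 | $653.41
2 | $653.41 | $1.30 | $311.25 | $343.46
3 | $343.46 | $0.68 | $310.63 | $33.51
4 | $33.51 | $0.06 | $33.57 | $0.00

$33.57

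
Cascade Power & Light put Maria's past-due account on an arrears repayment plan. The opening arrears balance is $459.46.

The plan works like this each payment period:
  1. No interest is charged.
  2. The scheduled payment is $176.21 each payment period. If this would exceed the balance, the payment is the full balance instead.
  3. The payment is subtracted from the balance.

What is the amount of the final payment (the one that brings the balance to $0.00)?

Payment period 1: opening $459.46; payment $176.21; balance $283.25
Payment period 2: opening $283.25; payment $176.21; balance $107.04
Payment period 3: opening $107.04; payment $107.04; balance $0.00

$107.04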